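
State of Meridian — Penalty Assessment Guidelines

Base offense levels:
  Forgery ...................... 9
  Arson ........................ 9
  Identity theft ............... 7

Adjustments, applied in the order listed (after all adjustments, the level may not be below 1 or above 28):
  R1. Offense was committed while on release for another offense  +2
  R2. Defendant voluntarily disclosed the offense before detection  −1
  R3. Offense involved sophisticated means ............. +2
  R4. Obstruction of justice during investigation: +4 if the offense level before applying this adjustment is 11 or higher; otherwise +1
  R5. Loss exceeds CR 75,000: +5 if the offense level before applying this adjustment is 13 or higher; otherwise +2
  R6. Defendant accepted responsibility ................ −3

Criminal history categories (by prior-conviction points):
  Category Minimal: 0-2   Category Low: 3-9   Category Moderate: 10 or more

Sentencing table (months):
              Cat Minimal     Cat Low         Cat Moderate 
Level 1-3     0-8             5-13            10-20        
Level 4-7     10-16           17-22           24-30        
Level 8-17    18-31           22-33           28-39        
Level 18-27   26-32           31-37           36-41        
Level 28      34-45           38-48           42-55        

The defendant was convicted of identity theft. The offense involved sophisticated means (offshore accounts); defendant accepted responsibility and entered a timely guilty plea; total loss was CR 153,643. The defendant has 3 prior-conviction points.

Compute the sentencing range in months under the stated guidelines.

22-33 months

Base offense level for identity theft: 7.
R1 does not apply.
R3 applies: 7 + 2 = 9.
R4 does not apply.
R5 applies (level before this adjustment is 9 < 13, so +2): 9 + 2 = 11.
R6 applies: 11 − 3 = 8.
Final offense level: 8.
Criminal history: 3 prior points → Category Low (3-9).
Level 8 falls in the 8-17 band.
Grid: Level 8-17 × Category Low = 22-33 months.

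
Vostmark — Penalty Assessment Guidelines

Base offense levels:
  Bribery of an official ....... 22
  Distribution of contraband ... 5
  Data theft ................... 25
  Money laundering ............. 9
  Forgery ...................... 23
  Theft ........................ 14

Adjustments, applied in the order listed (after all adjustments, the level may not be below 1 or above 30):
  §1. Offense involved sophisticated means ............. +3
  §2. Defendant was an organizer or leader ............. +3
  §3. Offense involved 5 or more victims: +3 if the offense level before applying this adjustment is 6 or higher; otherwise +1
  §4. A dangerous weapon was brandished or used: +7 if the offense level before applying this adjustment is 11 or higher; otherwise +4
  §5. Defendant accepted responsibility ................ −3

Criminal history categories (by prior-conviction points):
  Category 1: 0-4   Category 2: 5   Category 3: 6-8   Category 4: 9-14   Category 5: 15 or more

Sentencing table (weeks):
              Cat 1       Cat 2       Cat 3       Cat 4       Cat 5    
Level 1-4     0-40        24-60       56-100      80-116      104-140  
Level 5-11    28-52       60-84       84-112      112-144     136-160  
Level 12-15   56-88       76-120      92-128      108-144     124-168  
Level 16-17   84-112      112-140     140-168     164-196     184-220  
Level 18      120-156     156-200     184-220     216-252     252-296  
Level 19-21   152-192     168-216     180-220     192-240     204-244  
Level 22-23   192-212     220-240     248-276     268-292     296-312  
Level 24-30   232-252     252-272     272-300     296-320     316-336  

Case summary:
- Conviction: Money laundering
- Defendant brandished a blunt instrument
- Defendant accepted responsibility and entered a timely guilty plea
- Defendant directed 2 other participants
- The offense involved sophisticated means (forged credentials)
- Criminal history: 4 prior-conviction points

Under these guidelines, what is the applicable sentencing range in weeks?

Base offense level for money laundering: 9.
§1 applies: 9 + 3 = 12.
§2 applies: 12 + 3 = 15.
§4 applies (level before this adjustment is 15 ≥ 11, so +7): 15 + 7 = 22.
§5 applies: 22 − 3 = 19.
Final offense level: 19.
Criminal history: 4 prior points → Category 1 (0-4).
Level 19 falls in the 19-21 band.
Grid: Level 19-21 × Category 1 = 152-192 weeks.

152-192 weeks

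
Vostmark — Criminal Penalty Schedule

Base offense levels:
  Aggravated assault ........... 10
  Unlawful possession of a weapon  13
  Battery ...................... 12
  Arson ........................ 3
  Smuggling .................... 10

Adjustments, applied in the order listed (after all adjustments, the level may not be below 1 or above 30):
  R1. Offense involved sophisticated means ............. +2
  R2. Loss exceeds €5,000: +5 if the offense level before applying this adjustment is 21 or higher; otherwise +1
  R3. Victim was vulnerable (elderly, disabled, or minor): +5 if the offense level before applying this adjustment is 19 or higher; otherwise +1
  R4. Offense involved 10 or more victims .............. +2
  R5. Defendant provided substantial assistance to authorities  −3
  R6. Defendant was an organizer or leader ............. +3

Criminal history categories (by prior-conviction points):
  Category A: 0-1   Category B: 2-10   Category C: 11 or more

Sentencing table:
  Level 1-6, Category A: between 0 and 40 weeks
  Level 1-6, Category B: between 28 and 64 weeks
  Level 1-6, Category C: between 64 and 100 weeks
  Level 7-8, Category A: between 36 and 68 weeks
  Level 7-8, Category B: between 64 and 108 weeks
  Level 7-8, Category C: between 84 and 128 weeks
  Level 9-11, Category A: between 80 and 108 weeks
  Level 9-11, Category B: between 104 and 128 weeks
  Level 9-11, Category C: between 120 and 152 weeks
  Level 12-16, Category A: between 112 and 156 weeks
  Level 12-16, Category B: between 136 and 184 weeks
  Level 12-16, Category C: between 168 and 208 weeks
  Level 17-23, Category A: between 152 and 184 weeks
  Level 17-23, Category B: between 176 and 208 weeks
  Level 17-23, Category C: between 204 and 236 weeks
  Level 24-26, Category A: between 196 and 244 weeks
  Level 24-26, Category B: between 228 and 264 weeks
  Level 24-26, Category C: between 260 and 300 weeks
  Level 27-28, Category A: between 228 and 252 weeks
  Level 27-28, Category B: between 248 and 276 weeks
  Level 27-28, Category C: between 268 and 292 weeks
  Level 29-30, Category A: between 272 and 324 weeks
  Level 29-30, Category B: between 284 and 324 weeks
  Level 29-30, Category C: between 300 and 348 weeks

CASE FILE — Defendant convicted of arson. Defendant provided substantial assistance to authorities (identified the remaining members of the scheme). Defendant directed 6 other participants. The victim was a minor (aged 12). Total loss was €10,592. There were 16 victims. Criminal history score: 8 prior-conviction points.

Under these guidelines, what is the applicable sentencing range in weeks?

64-108 weeks

Base offense level for arson: 3.
R1 does not apply.
R2 applies (level before this adjustment is 3 < 21, so +1): 3 + 1 = 4.
R3 applies (level before this adjustment is 4 < 19, so +1): 4 + 1 = 5.
R4 applies: 5 + 2 = 7.
R5 applies: 7 − 3 = 4.
R6 applies: 4 + 3 = 7.
Final offense level: 7.
Criminal history: 8 prior points → Category B (2-10).
Level 7 falls in the 7-8 band.
Grid: Level 7-8 × Category B = 64-108 weeks.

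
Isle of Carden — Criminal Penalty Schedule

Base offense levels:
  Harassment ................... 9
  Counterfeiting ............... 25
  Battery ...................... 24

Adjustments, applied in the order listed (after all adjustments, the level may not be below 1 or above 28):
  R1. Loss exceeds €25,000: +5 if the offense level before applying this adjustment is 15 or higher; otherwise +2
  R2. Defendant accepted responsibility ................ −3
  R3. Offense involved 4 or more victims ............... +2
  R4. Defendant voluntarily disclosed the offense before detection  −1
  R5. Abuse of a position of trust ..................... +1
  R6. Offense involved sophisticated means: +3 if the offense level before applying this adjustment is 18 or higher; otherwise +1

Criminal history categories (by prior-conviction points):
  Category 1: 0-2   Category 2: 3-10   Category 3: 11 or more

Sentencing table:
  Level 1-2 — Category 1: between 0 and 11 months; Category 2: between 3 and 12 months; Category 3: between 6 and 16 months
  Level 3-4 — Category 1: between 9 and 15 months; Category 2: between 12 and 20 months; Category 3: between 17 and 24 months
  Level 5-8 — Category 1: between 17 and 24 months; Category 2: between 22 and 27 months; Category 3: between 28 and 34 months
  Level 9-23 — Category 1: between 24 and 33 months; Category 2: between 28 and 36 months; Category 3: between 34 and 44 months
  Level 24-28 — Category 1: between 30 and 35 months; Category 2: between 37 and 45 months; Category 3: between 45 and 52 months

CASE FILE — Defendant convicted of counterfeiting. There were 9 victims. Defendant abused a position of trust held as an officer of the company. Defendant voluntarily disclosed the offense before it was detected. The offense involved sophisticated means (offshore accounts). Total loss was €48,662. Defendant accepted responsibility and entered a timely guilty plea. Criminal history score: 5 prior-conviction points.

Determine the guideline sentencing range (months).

Base offense level for counterfeiting: 25.
R1 applies (level before this adjustment is 25 ≥ 15, so +5): 25 + 5 = 30.
R2 applies: 30 − 3 = 27.
R3 applies: 27 + 2 = 29.
R4 applies: 29 − 1 = 28.
R5 applies: 28 + 1 = 29.
R6 applies (level before this adjustment is 29 ≥ 18, so +3): 29 + 3 = 32.
Level 32 exceeds the maximum of 28; capped at 28.
Final offense level: 28.
Criminal history: 5 prior points → Category 2 (3-10).
Level 28 falls in the 24-28 band.
Grid: Level 24-28 × Category 2 = 37-45 months.

37-45 months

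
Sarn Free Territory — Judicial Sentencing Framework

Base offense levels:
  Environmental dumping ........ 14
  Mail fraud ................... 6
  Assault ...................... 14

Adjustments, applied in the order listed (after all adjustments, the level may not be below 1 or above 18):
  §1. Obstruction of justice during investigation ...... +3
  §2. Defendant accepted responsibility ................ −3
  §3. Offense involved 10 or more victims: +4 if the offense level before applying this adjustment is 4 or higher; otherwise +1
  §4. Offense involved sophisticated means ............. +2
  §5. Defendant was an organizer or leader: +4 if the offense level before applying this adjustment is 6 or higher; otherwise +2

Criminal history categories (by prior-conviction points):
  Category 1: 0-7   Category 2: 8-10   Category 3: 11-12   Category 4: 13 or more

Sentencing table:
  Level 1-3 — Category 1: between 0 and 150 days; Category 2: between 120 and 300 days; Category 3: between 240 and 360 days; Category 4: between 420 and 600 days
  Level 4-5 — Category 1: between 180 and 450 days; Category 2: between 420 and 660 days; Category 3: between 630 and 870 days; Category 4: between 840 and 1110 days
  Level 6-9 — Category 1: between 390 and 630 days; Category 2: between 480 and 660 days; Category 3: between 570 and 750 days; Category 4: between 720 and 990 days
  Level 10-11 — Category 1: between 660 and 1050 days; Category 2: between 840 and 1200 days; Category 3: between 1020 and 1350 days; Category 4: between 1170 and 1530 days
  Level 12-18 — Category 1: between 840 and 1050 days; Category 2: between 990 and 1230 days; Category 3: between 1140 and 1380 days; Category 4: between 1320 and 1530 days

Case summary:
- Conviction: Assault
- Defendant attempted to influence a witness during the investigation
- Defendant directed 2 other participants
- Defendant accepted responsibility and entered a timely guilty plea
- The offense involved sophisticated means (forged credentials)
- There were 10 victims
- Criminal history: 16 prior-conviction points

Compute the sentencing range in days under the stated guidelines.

1320-1530 days

Base offense level for assault: 14.
§1 applies: 14 + 3 = 17.
§2 applies: 17 − 3 = 14.
§3 applies (level before this adjustment is 14 ≥ 4, so +4): 14 + 4 = 18.
§4 applies: 18 + 2 = 20.
§5 applies (level before this adjustment is 20 ≥ 6, so +4): 20 + 4 = 24.
Level 24 exceeds the maximum of 18; capped at 18.
Final offense level: 18.
Criminal history: 16 prior points → Category 4 (13+).
Level 18 falls in the 12-18 band.
Grid: Level 12-18 × Category 4 = 1320-1530 days.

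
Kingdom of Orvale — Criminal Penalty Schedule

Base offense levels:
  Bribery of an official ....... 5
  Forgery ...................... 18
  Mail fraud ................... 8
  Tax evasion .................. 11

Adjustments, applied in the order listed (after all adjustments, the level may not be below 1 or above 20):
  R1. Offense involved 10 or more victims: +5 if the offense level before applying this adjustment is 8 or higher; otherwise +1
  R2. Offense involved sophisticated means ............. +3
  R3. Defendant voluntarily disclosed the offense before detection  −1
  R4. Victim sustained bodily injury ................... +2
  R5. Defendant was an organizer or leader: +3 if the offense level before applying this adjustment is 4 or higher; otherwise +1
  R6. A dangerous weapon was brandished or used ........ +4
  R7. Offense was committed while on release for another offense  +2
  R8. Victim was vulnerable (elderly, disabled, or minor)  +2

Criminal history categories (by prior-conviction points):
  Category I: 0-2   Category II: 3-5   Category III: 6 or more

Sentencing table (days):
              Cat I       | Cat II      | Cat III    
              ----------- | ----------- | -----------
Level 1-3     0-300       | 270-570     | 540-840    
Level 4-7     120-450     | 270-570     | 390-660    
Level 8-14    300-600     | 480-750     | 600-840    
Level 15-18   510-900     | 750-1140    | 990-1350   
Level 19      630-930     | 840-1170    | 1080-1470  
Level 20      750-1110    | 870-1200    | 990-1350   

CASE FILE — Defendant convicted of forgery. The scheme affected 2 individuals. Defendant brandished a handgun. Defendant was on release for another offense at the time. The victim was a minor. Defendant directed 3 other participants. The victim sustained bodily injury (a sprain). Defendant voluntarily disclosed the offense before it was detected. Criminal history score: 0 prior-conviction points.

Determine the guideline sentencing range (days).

750-1110 days

Base offense level for forgery: 18.
R1 does not apply.
R3 applies: 18 − 1 = 17.
R4 applies: 17 + 2 = 19.
R5 applies (level before this adjustment is 19 ≥ 4, so +3): 19 + 3 = 22.
R6 applies: 22 + 4 = 26.
R7 applies: 26 + 2 = 28.
R8 applies: 28 + 2 = 30.
Level 30 exceeds the maximum of 20; capped at 20.
Final offense level: 20.
Criminal history: 0 prior points → Category I (0-2).
Level 20 falls in the 20 band.
Grid: Level 20 × Category I = 750-1110 days.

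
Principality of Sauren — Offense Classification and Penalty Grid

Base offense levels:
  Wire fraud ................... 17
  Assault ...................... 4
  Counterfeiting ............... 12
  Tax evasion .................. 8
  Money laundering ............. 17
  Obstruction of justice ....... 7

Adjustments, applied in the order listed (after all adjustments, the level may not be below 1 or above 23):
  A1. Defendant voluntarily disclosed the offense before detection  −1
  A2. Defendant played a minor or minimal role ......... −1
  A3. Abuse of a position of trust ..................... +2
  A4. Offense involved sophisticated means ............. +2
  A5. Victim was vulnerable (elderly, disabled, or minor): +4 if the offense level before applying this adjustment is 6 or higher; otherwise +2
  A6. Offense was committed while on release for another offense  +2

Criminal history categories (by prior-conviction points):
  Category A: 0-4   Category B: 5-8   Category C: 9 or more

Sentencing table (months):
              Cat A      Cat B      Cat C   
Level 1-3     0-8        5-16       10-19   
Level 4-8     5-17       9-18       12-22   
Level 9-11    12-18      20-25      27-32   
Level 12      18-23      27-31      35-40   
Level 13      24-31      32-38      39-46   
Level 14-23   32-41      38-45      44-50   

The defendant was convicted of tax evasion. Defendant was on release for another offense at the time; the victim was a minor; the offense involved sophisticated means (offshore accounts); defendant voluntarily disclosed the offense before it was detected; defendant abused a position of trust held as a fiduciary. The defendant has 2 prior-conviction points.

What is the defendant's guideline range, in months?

Base offense level for tax evasion: 8.
A1 applies: 8 − 1 = 7.
A2 does not apply.
A3 applies: 7 + 2 = 9.
A4 applies: 9 + 2 = 11.
A5 applies (level before this adjustment is 11 ≥ 6, so +4): 11 + 4 = 15.
A6 applies: 15 + 2 = 17.
Final offense level: 17.
Criminal history: 2 prior points → Category A (0-4).
Level 17 falls in the 14-23 band.
Grid: Level 14-23 × Category A = 32-41 months.

32-41 months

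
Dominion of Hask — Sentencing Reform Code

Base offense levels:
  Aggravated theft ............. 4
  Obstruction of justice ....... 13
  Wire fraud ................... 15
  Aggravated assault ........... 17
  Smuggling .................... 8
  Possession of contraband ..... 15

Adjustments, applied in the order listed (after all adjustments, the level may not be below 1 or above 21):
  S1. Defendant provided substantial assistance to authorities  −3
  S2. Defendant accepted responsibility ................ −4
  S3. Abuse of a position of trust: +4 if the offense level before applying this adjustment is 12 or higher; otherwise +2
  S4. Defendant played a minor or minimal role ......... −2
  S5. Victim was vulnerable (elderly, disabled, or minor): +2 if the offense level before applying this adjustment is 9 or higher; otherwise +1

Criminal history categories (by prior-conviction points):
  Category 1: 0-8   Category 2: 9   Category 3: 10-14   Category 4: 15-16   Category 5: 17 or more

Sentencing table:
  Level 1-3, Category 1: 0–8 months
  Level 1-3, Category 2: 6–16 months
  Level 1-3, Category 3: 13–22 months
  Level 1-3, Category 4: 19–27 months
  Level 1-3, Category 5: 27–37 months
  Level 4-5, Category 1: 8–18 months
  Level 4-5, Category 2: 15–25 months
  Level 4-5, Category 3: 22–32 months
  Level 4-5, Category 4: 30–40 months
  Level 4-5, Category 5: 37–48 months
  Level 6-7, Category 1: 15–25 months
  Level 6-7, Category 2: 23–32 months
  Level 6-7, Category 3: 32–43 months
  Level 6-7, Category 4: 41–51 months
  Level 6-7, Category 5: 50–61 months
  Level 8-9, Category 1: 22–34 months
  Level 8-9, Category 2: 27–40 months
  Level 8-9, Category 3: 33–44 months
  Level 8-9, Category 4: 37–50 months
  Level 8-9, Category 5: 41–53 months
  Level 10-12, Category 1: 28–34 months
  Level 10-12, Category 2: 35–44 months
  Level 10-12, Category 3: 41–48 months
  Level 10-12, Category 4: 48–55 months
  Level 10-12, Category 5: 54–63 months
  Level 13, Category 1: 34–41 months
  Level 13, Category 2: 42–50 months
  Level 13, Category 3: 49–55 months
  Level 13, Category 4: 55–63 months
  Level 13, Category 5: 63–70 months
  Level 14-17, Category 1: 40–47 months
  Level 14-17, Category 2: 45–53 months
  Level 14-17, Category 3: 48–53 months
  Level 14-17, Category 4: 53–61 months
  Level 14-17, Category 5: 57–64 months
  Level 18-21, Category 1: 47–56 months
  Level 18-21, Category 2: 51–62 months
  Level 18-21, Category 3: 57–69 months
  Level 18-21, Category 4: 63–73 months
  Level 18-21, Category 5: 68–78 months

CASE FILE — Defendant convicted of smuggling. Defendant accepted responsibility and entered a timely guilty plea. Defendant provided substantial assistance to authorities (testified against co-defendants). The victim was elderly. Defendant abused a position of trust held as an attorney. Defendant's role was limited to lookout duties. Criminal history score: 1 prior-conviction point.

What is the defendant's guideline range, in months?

Base offense level for smuggling: 8.
S1 applies: 8 − 3 = 5.
S2 applies: 5 − 4 = 1.
S3 applies (level before this adjustment is 1 < 12, so +2): 1 + 2 = 3.
S4 applies: 3 − 2 = 1.
S5 applies (level before this adjustment is 1 < 9, so +1): 1 + 1 = 2.
Final offense level: 2.
Criminal history: 1 prior point → Category 1 (0-8).
Level 2 falls in the 1-3 band.
Grid: Level 1-3 × Category 1 = 0-8 months.

0-8 months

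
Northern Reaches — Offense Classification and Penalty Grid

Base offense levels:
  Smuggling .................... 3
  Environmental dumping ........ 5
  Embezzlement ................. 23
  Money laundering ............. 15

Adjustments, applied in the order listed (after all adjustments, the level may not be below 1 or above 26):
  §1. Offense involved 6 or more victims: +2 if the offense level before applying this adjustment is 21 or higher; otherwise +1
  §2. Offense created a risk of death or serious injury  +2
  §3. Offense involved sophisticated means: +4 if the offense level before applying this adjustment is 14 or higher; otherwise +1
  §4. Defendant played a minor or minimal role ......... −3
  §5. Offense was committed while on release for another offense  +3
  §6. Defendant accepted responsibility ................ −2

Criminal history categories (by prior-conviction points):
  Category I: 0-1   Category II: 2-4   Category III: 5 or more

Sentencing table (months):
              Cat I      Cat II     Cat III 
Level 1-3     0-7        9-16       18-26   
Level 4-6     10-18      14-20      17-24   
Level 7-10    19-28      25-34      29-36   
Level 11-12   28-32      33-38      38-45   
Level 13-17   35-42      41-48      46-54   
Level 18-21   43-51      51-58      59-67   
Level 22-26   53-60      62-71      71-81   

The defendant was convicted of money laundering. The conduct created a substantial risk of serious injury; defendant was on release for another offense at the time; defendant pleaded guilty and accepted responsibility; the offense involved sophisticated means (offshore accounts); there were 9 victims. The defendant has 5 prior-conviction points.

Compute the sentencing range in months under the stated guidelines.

Base offense level for money laundering: 15.
§1 applies (level before this adjustment is 15 < 21, so +1): 15 + 1 = 16.
§2 applies: 16 + 2 = 18.
§3 applies (level before this adjustment is 18 ≥ 14, so +4): 18 + 4 = 22.
§5 applies: 22 + 3 = 25.
§6 applies: 25 − 2 = 23.
Final offense level: 23.
Criminal history: 5 prior points → Category III (5+).
Level 23 falls in the 22-26 band.
Grid: Level 22-26 × Category III = 71-81 months.

71-81 months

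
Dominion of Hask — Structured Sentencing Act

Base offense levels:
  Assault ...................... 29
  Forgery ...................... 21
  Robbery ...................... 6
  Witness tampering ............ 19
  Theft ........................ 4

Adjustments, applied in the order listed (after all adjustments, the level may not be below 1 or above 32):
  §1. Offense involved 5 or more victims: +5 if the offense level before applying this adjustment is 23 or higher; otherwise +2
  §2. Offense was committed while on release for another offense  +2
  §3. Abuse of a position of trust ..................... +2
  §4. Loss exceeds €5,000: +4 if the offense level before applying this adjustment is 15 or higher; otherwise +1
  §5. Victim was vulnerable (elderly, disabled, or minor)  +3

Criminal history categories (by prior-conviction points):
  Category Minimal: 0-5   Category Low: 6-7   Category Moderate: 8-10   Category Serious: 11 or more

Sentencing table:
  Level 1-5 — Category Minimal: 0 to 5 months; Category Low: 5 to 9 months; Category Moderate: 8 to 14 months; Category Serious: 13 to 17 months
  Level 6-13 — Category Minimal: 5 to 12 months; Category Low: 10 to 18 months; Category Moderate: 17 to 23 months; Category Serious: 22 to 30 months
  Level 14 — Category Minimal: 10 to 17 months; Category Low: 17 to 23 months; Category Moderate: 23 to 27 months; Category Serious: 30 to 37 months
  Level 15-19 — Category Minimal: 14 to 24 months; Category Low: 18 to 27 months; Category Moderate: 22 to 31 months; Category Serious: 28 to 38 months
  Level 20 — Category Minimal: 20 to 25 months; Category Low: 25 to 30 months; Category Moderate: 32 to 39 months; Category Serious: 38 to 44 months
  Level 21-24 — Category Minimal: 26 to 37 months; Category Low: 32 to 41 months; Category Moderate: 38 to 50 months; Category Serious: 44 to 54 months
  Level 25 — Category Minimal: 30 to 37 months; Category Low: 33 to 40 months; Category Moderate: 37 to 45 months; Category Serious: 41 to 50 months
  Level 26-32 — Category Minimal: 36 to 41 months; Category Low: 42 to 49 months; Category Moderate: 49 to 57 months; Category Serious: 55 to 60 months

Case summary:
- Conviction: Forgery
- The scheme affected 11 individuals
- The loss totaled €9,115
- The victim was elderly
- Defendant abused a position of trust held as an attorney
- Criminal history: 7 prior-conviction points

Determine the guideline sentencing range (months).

42-49 months

Base offense level for forgery: 21.
§1 applies (level before this adjustment is 21 < 23, so +2): 21 + 2 = 23.
§3 applies: 23 + 2 = 25.
§4 applies (level before this adjustment is 25 ≥ 15, so +4): 25 + 4 = 29.
§5 applies: 29 + 3 = 32.
Final offense level: 32.
Criminal history: 7 prior points → Category Low (6-7).
Level 32 falls in the 26-32 band.
Grid: Level 26-32 × Category Low = 42-49 months.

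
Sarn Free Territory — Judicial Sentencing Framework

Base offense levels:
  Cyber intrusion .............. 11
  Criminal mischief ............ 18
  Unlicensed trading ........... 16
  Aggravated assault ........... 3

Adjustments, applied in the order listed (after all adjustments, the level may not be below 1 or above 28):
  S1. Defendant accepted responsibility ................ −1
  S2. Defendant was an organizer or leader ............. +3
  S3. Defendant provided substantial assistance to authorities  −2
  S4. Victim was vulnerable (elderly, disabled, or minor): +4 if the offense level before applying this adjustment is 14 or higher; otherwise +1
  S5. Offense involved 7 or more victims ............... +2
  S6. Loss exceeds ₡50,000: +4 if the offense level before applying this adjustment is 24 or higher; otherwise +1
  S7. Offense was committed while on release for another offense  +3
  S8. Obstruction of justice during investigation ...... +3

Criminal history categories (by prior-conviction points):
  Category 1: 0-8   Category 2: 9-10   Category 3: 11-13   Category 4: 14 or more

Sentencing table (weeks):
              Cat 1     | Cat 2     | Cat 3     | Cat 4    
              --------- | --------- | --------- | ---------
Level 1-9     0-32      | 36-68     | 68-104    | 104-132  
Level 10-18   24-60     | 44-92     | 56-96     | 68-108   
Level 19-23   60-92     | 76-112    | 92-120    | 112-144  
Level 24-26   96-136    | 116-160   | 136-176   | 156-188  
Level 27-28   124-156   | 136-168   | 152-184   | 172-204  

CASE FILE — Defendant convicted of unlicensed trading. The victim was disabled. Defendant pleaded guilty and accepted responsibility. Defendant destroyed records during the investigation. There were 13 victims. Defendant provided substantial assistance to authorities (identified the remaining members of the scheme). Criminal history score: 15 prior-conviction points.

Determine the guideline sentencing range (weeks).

Base offense level for unlicensed trading: 16.
S1 applies: 16 − 1 = 15.
S2 does not apply.
S3 applies: 15 − 2 = 13.
S4 applies (level before this adjustment is 13 < 14, so +1): 13 + 1 = 14.
S5 applies: 14 + 2 = 16.
S7 does not apply.
S8 applies: 16 + 3 = 19.
Final offense level: 19.
Criminal history: 15 prior points → Category 4 (14+).
Level 19 falls in the 19-23 band.
Grid: Level 19-23 × Category 4 = 112-144 weeks.

112-144 weeks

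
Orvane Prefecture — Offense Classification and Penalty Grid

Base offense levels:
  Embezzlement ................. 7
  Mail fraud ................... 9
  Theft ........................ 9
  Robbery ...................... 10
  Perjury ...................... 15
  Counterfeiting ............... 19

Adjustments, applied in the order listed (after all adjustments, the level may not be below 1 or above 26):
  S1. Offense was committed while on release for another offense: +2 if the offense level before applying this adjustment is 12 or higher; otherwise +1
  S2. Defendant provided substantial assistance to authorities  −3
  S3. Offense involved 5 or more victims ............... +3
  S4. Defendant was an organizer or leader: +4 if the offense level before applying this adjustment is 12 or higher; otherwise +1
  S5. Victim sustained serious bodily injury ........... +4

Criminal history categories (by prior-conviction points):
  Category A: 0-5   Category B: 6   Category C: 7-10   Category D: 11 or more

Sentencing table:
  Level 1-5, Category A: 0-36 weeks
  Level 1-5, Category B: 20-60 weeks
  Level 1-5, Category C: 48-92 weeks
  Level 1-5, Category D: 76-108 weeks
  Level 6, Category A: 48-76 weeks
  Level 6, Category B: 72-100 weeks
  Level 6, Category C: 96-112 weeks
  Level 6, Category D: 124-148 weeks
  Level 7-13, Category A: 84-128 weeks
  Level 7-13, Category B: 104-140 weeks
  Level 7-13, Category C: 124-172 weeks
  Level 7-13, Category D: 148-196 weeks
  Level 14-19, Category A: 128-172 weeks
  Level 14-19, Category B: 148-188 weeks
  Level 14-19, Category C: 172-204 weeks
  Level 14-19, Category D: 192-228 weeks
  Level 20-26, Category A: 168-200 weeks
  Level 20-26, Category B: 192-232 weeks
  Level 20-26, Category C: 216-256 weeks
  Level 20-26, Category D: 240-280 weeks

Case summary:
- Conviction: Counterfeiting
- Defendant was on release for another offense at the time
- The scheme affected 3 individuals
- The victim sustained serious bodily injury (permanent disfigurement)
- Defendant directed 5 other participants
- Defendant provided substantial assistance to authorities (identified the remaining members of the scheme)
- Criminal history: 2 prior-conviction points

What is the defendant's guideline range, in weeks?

Base offense level for counterfeiting: 19.
S1 applies (level before this adjustment is 19 ≥ 12, so +2): 19 + 2 = 21.
S2 applies: 21 − 3 = 18.
S3 does not apply.
S4 applies (level before this adjustment is 18 ≥ 12, so +4): 18 + 4 = 22.
S5 applies: 22 + 4 = 26.
Final offense level: 26.
Criminal history: 2 prior points → Category A (0-5).
Level 26 falls in the 20-26 band.
Grid: Level 20-26 × Category A = 168-200 weeks.

168-200 weeks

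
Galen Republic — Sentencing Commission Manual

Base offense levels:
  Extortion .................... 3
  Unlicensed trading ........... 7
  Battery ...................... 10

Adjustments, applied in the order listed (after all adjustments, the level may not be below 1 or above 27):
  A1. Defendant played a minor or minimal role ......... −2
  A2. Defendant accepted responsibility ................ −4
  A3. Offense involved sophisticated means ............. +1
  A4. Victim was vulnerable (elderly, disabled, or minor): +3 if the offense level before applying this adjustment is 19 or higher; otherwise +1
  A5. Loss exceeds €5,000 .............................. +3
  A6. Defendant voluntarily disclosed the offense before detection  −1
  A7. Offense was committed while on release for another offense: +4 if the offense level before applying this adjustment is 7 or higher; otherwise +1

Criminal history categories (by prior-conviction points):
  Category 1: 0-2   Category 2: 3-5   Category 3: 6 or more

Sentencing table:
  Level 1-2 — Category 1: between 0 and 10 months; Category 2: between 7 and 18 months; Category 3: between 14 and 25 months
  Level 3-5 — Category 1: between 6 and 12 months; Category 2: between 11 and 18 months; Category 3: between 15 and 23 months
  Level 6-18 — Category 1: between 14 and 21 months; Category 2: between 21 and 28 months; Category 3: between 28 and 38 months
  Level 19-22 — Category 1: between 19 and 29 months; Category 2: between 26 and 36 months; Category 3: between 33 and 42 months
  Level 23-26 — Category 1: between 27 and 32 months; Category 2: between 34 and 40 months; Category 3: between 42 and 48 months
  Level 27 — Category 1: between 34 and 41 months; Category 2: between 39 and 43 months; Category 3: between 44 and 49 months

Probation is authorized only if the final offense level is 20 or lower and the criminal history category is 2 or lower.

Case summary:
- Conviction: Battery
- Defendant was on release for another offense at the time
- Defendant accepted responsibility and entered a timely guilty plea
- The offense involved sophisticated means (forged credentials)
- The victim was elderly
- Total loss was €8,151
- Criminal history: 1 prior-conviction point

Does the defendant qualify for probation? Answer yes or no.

Yes

Base offense level for battery: 10.
A2 applies: 10 − 4 = 6.
A3 applies: 6 + 1 = 7.
A4 applies (level before this adjustment is 7 < 19, so +1): 7 + 1 = 8.
A5 applies: 8 + 3 = 11.
A7 applies (level before this adjustment is 11 ≥ 7, so +4): 11 + 4 = 15.
Final offense level: 15.
Criminal history: 1 prior point → Category 1 (0-2).
Level 15 falls in the 6-18 band.
Grid: Level 6-18 × Category 1 = 14-21 months.
Probation check: level 15 ≤ 20 and category 1 ≤ 2 → eligible.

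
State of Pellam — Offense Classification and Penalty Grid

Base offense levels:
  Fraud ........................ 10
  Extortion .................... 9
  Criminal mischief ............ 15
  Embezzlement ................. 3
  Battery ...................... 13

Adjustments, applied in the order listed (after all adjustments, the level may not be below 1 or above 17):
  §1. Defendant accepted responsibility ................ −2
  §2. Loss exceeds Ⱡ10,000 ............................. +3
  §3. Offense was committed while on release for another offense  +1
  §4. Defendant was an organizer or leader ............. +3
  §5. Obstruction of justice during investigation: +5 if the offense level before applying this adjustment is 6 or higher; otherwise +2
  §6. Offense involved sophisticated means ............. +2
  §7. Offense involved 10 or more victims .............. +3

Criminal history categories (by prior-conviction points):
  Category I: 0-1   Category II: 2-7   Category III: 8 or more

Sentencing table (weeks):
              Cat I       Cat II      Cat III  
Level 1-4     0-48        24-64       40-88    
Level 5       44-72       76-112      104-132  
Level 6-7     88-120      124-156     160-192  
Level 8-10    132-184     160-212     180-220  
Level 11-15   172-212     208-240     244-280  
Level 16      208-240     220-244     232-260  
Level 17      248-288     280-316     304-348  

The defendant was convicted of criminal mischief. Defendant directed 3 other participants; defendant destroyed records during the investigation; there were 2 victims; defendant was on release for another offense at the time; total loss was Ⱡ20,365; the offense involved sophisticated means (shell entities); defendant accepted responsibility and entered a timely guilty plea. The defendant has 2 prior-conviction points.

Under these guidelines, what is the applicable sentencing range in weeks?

280-316 weeks

Base offense level for criminal mischief: 15.
§1 applies: 15 − 2 = 13.
§2 applies: 13 + 3 = 16.
§3 applies: 16 + 1 = 17.
§4 applies: 17 + 3 = 20.
§5 applies (level before this adjustment is 20 ≥ 6, so +5): 20 + 5 = 25.
§6 applies: 25 + 2 = 27.
Level 27 exceeds the maximum of 17; capped at 17.
Final offense level: 17.
Criminal history: 2 prior points → Category II (2-7).
Level 17 falls in the 17 band.
Grid: Level 17 × Category II = 280-316 weeks.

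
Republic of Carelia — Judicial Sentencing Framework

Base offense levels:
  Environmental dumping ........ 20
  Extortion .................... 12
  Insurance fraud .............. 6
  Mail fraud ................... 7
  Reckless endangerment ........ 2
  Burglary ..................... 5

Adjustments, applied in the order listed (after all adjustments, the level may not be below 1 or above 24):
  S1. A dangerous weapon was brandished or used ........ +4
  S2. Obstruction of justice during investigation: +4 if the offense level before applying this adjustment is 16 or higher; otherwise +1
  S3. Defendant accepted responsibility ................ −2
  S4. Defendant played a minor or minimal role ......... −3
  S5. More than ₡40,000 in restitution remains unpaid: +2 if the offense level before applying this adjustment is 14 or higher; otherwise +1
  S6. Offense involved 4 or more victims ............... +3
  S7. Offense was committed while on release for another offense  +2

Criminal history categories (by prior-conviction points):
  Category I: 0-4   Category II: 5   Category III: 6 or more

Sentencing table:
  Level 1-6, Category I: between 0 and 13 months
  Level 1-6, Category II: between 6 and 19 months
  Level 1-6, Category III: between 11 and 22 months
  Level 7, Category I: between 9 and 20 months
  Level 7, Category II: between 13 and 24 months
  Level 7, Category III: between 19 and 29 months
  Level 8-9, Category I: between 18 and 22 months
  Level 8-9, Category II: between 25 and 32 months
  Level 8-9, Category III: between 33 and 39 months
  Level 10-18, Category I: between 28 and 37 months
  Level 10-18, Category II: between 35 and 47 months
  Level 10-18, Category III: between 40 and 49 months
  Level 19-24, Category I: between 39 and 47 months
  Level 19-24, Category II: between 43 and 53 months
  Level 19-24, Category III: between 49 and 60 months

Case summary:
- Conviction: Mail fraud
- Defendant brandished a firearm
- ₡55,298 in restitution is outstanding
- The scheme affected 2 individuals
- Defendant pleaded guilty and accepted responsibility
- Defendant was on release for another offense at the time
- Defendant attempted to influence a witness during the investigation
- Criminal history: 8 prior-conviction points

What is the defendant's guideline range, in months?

40-49 months

Base offense level for mail fraud: 7.
S1 applies: 7 + 4 = 11.
S2 applies (level before this adjustment is 11 < 16, so +1): 11 + 1 = 12.
S3 applies: 12 − 2 = 10.
S4 does not apply.
S5 applies (level before this adjustment is 10 < 14, so +1): 10 + 1 = 11.
S6 does not apply.
S7 applies: 11 + 2 = 13.
Final offense level: 13.
Criminal history: 8 prior points → Category III (6+).
Level 13 falls in the 10-18 band.
Grid: Level 10-18 × Category III = 40-49 months.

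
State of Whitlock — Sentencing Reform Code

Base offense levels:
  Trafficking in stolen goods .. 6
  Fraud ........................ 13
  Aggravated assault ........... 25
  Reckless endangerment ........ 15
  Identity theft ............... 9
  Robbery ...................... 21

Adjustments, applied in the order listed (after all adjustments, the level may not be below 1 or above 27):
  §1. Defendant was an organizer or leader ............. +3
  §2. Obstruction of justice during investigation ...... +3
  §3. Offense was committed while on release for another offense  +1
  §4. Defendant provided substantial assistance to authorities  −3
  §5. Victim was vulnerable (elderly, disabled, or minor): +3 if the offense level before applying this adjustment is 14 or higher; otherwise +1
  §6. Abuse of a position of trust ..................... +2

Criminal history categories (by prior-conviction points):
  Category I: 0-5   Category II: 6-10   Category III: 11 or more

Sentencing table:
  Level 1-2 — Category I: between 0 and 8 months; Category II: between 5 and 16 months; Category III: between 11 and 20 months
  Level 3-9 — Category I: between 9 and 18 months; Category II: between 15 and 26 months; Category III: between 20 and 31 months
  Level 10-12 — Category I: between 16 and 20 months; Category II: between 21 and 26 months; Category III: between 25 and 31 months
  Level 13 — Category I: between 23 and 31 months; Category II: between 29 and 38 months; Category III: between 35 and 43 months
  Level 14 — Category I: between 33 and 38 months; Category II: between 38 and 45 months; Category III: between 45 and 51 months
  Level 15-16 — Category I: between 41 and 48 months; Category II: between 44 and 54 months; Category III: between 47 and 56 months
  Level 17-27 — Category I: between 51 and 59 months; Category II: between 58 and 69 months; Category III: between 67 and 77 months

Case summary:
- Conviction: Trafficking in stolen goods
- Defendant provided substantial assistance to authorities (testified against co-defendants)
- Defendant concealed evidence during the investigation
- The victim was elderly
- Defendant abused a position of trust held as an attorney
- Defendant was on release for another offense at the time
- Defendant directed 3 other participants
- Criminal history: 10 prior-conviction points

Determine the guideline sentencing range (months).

29-38 months

Base offense level for trafficking in stolen goods: 6.
§1 applies: 6 + 3 = 9.
§2 applies: 9 + 3 = 12.
§3 applies: 12 + 1 = 13.
§4 applies: 13 − 3 = 10.
§5 applies (level before this adjustment is 10 < 14, so +1): 10 + 1 = 11.
§6 applies: 11 + 2 = 13.
Final offense level: 13.
Criminal history: 10 prior points → Category II (6-10).
Level 13 falls in the 13 band.
Grid: Level 13 × Category II = 29-38 months.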